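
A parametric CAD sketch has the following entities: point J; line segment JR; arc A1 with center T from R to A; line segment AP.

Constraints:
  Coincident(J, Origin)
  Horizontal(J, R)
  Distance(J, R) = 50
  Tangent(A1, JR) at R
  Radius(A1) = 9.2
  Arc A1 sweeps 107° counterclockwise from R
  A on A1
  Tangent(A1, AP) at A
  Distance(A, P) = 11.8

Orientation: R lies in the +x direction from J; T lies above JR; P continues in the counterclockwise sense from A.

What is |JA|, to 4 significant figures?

59.99

J is at the origin; JR is horizontal with |JR| = 50.0 and R on the +x side, so R = (50.00, 0.000). Since A1 is tangent to JR there, TR ⟂ JR, so T = R + (0, 9.2) = (50.00, 9.200). On A1, R sits at bearing -90° from T; a 107° counterclockwise sweep puts A at bearing 17°, so A = T + 9.2·(cos 17°, sin 17°) = (58.80, 11.89). Then |JA| = |A − J| = 59.99.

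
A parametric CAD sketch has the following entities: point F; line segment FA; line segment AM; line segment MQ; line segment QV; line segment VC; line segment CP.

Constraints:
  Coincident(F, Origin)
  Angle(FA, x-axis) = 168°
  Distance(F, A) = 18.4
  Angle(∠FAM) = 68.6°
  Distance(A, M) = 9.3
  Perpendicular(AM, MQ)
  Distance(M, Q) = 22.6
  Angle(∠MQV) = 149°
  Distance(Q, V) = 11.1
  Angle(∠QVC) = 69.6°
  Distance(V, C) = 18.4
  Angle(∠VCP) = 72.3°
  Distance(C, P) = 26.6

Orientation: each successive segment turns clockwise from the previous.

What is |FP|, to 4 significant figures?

13.56

F is at the origin; FA runs at 168.0° with length 18.4, so A = (-18.00, 3.826). ∠FAM = 68.6° gives AM at 56.60° from the x-axis; with |AM| = 9.3, M = (-12.88, 11.59). AM is perpendicular to MQ, so MQ runs at -33.40°; with |MQ| = 22.6, Q = (5.989, -0.8512). ∠MQV = 149.0° gives QV at -64.40° from the x-axis; with |QV| = 11.1, V = (10.79, -10.86). ∠QVC = 69.6° gives VC at -174.8° from the x-axis; with |VC| = 18.4, C = (-7.539, -12.53). ∠VCP = 72.3° gives CP at 77.50° from the x-axis; with |CP| = 26.6, P = (-1.782, 13.44). Then |FP| = |P − F| = 13.56.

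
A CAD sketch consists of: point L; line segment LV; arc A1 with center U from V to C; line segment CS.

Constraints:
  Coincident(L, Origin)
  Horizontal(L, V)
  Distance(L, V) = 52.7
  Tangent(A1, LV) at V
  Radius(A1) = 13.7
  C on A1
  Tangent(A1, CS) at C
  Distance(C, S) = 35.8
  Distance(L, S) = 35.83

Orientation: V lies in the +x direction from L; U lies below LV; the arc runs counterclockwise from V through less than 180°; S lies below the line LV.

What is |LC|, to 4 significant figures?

42.85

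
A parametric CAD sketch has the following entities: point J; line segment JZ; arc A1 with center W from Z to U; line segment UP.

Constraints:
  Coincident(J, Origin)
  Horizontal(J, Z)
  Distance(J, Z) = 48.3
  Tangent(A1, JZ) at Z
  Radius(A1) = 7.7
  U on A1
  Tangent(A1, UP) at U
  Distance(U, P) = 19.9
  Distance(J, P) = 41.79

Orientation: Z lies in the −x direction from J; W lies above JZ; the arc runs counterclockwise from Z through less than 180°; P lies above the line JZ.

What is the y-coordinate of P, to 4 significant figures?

23.83

Checks: |WU| = 7.700 ✓; ∠(WU, UP) = 90.00° ✓; |UP| = 19.90 ✓; |JP| = 41.79 ✓.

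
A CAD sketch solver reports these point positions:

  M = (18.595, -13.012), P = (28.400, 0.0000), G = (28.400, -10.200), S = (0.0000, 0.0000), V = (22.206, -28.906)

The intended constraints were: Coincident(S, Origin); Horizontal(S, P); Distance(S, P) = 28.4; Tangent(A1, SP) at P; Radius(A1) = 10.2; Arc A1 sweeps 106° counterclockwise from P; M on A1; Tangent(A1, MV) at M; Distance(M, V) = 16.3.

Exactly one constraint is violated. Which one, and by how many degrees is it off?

Tangent(A1, MV) at M — off by 3.20°.

S = (0.00, 0.00) ✓; S.y = 0.00, P.y = 0.00 ✓; |SP| = 28.40 ✓; ∠(GP, PS) = 90.00° ✓; |GP| = 10.20 ✓; bearing(G→M) − bearing(G→P) = 106.0° ✓; |GM| = 10.20 ✓; ∠(GM, MV) = 93.20° ✗; |MV| = 16.30 ✓.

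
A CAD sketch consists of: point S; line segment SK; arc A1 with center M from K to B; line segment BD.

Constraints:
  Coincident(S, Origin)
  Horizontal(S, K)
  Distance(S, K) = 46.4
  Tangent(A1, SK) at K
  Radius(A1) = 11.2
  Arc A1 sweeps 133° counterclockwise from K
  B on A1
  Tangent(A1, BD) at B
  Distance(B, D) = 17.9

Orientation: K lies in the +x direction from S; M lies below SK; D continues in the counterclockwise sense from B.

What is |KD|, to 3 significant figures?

32.2

S is at the origin; S and K share the same y with |SK| = 46.4 and K on the +x side, so K = (46.4, 0.00). Since A1 is tangent to SK there, MK ⟂ SK, so M = K + (0, -11.2) = (46.4, -11.2). On A1, K sits at bearing 90° from M; a 133° counterclockwise sweep puts B at bearing 223°, so B = M + 11.2·(cos 223°, sin 223°) = (38.2, -18.8). The tangent condition forces MB to be normal to BD, so BD runs along (−sin 223°, cos 223°); with |BD| = 17.9, D = (50.4, -31.9). Then |KD| = |D − K| = 32.2.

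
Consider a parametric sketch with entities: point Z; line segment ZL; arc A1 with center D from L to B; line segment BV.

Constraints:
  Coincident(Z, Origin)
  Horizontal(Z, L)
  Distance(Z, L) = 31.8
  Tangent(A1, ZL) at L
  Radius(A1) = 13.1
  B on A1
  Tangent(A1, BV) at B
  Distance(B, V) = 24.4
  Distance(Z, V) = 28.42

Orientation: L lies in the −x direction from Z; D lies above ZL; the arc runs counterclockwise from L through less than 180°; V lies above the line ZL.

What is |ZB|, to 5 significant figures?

21.530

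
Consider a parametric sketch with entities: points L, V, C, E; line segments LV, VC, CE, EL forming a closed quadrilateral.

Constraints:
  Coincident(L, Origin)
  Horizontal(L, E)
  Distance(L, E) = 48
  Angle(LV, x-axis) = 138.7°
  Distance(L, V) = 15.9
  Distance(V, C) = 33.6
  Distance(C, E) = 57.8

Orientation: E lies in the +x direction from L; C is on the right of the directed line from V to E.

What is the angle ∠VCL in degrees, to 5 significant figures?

24.676°

L is at the origin; LE is horizontal with |LE| = 48.0 and E in +x, so E = (48.0, 0). LV runs at 138.7° with |LV| = 15.9, so V = (-11.945, 10.494). C is determined by |VC| = 33.6 and |CE| = 57.8 together: it lies at the intersection of circle(V, 33.6) and circle(E, 57.8). With |VE| = 60.857, the foot of the radical line on VE is 12.256 from V and the perpendicular offset is √(33.6² − 12.256²) = 31.285. Taking the right-of-VE solution: C = (-5.2679, -22.436).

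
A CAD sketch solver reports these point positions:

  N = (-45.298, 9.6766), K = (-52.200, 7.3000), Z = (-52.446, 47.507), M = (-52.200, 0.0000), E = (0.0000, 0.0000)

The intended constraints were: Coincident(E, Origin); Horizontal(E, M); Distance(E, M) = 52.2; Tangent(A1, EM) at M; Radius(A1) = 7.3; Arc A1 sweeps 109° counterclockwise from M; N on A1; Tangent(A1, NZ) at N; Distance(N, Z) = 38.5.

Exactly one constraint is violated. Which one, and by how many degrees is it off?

Tangent(A1, NZ) at N — off by 8.30°.

E = (0.00, 0.00) ✓; E.y = 0.00, M.y = 0.00 ✓; |EM| = 52.20 ✓; ∠(KM, ME) = 90.00° ✓; |KM| = 7.300 ✓; bearing(K→N) − bearing(K→M) = 109.0° ✓; |KN| = 7.300 ✓; ∠(KN, NZ) = 98.30° ✗; |NZ| = 38.50 ✓.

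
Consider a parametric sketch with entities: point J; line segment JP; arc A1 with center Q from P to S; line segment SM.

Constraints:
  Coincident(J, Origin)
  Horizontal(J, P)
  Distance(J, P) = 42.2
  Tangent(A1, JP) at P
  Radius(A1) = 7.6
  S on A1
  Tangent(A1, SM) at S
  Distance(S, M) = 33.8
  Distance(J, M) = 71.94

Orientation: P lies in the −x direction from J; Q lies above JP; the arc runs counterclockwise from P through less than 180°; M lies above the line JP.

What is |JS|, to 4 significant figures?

39.46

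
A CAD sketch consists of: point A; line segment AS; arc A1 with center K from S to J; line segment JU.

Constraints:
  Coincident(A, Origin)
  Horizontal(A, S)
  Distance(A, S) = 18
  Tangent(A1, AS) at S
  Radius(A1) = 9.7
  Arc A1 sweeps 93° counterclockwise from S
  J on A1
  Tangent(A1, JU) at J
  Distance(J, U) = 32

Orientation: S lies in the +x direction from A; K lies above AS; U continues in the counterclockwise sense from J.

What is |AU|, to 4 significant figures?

49.54

On A1, S sits at bearing -90° from K; a 93° counterclockwise sweep puts J at bearing 3°, so J = K + 9.7·(cos 3°, sin 3°) = (27.69, 10.21). The tangent condition forces KJ to be normal to JU, so JU runs along (−sin 3°, cos 3°); with |JU| = 32.0, U = (26.01, 42.16). Then |AU| = |U − A| = 49.54.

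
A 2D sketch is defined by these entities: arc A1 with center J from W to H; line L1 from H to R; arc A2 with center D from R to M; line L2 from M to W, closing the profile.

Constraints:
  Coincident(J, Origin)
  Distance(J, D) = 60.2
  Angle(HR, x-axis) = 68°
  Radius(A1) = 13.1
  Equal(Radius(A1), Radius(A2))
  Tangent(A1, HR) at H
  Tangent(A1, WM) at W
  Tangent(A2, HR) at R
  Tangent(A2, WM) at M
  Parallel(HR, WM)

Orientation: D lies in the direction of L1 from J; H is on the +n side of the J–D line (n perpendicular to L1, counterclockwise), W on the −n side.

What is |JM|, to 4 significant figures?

61.61

Tangency of A1 to both parallel lines with radius 13.1 puts H and W at J ± 13.1·n: H = (-12.15, 4.907), W = (12.15, -4.907). Equal radii place R and M the same way about D: R = D + 13.1·n = (10.41, 60.72), M = D − 13.1·n = (34.70, 50.91). Then |JM| = |M − J| = 61.61.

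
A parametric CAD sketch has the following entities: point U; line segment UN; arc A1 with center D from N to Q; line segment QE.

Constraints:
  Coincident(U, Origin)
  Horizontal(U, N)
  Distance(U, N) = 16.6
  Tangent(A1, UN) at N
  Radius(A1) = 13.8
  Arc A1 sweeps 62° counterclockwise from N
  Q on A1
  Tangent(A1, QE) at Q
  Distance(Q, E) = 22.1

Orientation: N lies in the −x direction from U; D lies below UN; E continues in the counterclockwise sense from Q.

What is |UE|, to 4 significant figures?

47.47

U is at the origin; UN is horizontal with |UN| = 16.6 and N on the −x side, so N = (-16.60, 0.000). Since A1 is tangent to UN there, DN ⟂ UN, so D = N + (0, -13.8) = (-16.60, -13.80). On A1, N sits at bearing 90° from D; a 62° counterclockwise sweep puts Q at bearing 152°, so Q = D + 13.8·(cos 152°, sin 152°) = (-28.78, -7.321). The tangent condition forces DQ to be normal to QE, so QE runs along (−sin 152°, cos 152°); with |QE| = 22.1, E = (-39.16, -26.83). Then |UE| = |E − U| = 47.47.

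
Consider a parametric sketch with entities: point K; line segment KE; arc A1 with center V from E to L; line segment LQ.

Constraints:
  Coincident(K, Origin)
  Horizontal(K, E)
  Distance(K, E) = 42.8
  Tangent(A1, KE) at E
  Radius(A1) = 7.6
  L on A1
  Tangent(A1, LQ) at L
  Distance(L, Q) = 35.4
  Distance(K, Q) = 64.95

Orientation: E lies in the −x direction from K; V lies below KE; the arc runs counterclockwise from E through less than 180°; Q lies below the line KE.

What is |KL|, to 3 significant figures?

51.0

K is at the origin; K and E share the same y with |KE| = 42.8 and E on the −x side, so E = (-42.8, 0.00). Tangency of A1 to KE means the radius VE is perpendicular to KE, so V = E + (0, -7.6) = (-42.8, -7.60). Since VL ⟂ LQ (tangency), |VQ| = √(7.6² + 35.4²) = 36.2 regardless of where L sits on A1. So Q lies on both circle(K, 64.95) and circle(V, 36.2); the below-KE intersection is Q = (-48.3, -43.4). L is the foot of the tangent from Q: L = (-50.4, -8.04).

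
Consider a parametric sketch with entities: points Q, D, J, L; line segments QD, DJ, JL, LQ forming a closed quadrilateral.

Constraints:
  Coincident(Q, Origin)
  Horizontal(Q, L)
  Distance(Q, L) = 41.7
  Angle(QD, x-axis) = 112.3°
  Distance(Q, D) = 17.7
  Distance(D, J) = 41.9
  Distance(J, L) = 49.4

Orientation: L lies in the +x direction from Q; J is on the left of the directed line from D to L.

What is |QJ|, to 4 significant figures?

51.29

Checks: |DJ| = 41.90 ✓; |JL| = 49.40 ✓.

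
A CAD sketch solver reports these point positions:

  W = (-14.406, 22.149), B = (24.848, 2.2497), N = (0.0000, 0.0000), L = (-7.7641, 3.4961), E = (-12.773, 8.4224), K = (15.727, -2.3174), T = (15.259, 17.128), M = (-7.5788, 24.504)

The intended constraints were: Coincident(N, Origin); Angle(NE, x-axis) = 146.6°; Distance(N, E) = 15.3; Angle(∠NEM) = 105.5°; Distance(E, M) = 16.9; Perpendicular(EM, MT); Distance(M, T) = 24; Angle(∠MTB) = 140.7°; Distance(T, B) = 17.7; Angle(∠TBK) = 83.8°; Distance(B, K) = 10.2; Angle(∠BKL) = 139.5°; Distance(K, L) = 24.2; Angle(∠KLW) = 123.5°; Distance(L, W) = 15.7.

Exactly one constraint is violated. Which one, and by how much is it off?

Distance(L, W) = 15.7 — off by 4.10.

N = (0.00, 0.00) ✓; NE at 146.6° ✓; |NE| = 15.30 ✓; ∠NEM = 105.5° ✓; |EM| = 16.90 ✓; ∠(EM, MT) = 90.00° ✓; |MT| = 24.00 ✓; ∠MTB = 140.7° ✓; |TB| = 17.70 ✓; ∠TBK = 83.80° ✓; |BK| = 10.20 ✓; ∠BKL = 139.5° ✓; |KL| = 24.20 ✓; ∠KLW = 123.5° ✓; |LW| = 19.80 ✗.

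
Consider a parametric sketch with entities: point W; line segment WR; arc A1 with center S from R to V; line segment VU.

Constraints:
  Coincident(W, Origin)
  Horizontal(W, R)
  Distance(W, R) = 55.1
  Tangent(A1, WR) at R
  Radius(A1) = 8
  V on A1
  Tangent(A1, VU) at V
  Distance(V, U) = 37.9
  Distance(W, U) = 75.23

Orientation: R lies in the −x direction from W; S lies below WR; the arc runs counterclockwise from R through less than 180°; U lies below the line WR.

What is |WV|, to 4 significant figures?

63.67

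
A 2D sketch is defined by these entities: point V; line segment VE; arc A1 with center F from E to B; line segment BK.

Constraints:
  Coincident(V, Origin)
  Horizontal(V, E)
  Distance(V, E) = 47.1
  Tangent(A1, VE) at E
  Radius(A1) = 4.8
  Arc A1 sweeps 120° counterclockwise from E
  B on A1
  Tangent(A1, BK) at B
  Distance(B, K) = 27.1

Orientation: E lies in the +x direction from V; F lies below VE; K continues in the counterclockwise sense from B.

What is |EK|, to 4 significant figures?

32.08

V is at the origin; V and E share the same y with |VE| = 47.1 and E on the +x side, so E = (47.10, 0.000). Tangency of A1 to VE means the radius FE is perpendicular to VE, so F = E + (0, -4.8) = (47.10, -4.800). On A1, E sits at bearing 90° from F; a 120° counterclockwise sweep puts B at bearing 210°, so B = F + 4.8·(cos 210°, sin 210°) = (42.94, -7.200). The tangent condition forces FB to be normal to BK, so BK runs along (−sin 210°, cos 210°); with |BK| = 27.1, K = (56.49, -30.67). Then |EK| = |K − E| = 32.08.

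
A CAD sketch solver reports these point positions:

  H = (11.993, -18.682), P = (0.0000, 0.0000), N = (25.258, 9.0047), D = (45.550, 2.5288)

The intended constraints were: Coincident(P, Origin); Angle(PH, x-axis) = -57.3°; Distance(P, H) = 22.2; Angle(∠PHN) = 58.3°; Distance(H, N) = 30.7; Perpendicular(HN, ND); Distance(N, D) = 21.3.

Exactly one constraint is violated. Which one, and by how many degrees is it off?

Perpendicular(HN, ND) — off by 7.90°.

P = (0.00, 0.00) ✓; PH at -57.30° ✓; |PH| = 22.20 ✓; ∠PHN = 58.30° ✓; |HN| = 30.70 ✓; ∠(HN, ND) = 82.10° ✗; |ND| = 21.30 ✓.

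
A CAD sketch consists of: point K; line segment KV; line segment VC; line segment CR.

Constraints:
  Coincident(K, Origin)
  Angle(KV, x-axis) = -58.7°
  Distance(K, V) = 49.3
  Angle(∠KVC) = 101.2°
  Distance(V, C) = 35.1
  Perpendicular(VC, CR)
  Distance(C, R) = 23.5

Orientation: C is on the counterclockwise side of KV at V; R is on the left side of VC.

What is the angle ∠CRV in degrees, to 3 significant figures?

56.2°

∠KVC = 101.2°, so VC runs at -58.7° + (180° − 101.2°) = 20.1° from the x-axis; with |VC| = 35.1, C = V + 35.1·(cos 20.1°, sin 20.1°) = (58.6, -30.1). VC is perpendicular to CR; with |CR| = 23.5 on the left of VC, R = C + 23.5·(-0.344, 0.939) = (50.5, -7.99). Then cos ∠CRV = RC·RV / (|RC||RV|), giving 56.2°.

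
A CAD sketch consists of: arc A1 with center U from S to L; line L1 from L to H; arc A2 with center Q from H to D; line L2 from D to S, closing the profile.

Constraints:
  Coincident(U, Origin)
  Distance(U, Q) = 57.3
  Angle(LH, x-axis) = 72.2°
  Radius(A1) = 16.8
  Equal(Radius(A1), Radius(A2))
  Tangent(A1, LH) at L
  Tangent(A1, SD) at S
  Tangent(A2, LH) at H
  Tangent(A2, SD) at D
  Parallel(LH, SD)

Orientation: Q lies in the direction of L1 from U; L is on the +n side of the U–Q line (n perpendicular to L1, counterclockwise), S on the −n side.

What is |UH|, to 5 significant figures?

59.712

The slot axis is L1's direction at 72.2°, so u = (cos 72.2°, sin 72.2°) = (0.30570, 0.95213) and n = (−sin 72.2°, cos 72.2°) = (-0.95213, 0.30570). U is at the origin and Q lies 57.3 along u from U, so Q = 57.3·u = (17.516, 54.557). Tangency of A1 to both parallel lines with radius 16.8 puts L and S at U ± 16.8·n: L = (-15.996, 5.1357), S = (15.996, -5.1357). Equal radii place H and D the same way about Q: H = Q + 16.8·n = (1.5206, 59.693), D = Q − 16.8·n = (33.512, 49.421). Then |UH| = |H − U| = 59.712.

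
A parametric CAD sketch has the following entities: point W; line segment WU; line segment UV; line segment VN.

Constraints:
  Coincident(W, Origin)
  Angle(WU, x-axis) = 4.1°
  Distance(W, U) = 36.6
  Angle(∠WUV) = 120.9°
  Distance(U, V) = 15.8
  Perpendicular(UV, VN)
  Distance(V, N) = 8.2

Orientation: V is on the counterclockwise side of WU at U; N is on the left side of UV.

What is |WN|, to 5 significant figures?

41.657

∠WUV = 120.9°, so UV runs at 4.1° + (180° − 120.9°) = 63.200° from the x-axis; with |UV| = 15.8, V = U + 15.8·(cos 63.200°, sin 63.200°) = (43.630, 16.720). UV is perpendicular to VN; with |VN| = 8.2 on the left of UV, N = V + 8.2·(-0.89259, 0.45088) = (36.311, 20.417). Then |WN| = |N − W| = 41.657.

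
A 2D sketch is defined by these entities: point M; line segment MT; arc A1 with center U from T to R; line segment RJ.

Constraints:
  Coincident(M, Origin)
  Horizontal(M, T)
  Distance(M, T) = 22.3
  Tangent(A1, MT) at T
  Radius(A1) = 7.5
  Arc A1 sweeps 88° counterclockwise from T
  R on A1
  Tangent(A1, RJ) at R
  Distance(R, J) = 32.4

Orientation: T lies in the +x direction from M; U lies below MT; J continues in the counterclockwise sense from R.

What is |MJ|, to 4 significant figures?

41.91

On A1, T sits at bearing 90° from U; an 88° counterclockwise sweep puts R at bearing 178°, so R = U + 7.5·(cos 178°, sin 178°) = (14.80, -7.238). Since A1 is tangent to RJ there, UR ⟂ RJ, so RJ runs along (−sin 178°, cos 178°); with |RJ| = 32.4, J = (13.67, -39.62). Then |MJ| = |J − M| = 41.91.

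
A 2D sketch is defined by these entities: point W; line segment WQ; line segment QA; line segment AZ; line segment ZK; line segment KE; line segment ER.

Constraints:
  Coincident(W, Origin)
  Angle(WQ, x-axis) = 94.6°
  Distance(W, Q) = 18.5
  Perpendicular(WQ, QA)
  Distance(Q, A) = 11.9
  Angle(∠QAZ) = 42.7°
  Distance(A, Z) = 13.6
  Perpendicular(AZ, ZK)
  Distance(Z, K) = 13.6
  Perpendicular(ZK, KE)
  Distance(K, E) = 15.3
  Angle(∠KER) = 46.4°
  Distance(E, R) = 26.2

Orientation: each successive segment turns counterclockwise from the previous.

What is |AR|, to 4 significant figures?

17.23

W is at the origin; WQ runs at 94.6° with length 18.5, so Q = (-1.484, 18.44). WQ ⟂ QA, so QA runs at -175.4°; with |QA| = 11.9, A = (-13.35, 17.49). ∠QAZ = 42.7° gives AZ at -38.10° from the x-axis; with |AZ| = 13.6, Z = (-2.643, 9.094). The perpendicularity gives ZK at right angles to AZ, so ZK runs at 51.90°; with |ZK| = 13.6, K = (5.749, 19.80). ZK is perpendicular to KE, so KE runs at 141.9°; with |KE| = 15.3, E = (-6.291, 29.24). ∠KER = 46.4° gives ER at -84.50° from the x-axis; with |ER| = 26.2, R = (-3.780, 3.158). Then |AR| = |R − A| = 17.23.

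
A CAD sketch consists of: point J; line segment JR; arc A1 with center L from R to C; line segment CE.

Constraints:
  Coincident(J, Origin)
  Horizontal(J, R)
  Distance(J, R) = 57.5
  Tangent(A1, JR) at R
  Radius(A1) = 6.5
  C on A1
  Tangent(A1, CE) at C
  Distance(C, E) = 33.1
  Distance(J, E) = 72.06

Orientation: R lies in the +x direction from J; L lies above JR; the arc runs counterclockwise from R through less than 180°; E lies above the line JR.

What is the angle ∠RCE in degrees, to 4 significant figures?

131.4°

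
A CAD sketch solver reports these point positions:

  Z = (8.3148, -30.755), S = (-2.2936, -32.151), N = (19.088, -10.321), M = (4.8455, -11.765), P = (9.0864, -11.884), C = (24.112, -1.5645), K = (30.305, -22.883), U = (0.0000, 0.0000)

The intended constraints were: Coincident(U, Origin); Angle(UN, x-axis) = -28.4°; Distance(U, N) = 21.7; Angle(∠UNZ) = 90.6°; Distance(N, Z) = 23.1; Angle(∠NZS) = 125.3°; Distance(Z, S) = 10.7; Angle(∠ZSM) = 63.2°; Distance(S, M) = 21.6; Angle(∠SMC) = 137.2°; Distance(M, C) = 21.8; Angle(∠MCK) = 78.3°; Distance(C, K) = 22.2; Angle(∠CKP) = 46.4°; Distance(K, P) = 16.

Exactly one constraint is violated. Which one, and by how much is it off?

Distance(K, P) = 16 — off by 7.90.

U = (0.00, 0.00) ✓; UN at -28.40° ✓; |UN| = 21.70 ✓; ∠UNZ = 90.60° ✓; |NZ| = 23.10 ✓; ∠NZS = 125.3° ✓; |ZS| = 10.70 ✓; ∠ZSM = 63.20° ✓; |SM| = 21.60 ✓; ∠SMC = 137.2° ✓; |MC| = 21.80 ✓; ∠MCK = 78.30° ✓; |CK| = 22.20 ✓; ∠CKP = 46.40° ✓; |KP| = 23.90 ✗.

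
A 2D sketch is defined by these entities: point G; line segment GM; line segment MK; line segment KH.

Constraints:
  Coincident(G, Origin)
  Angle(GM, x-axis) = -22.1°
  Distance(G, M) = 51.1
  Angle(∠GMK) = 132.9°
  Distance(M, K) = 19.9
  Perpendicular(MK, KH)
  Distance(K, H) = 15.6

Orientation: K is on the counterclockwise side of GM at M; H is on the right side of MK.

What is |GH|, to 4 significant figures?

76.18

G is at the origin; GM runs at -22.1° with length 51.1, so M = 51.1·(cos -22.1°, sin -22.1°) = (47.35, -19.23). ∠GMK = 132.9°, so MK runs at -22.1° + (180° − 132.9°) = 25.00° from the x-axis; with |MK| = 19.9, K = M + 19.9·(cos 25.00°, sin 25.00°) = (65.38, -10.81). The perpendicularity gives KH at right angles to MK; with |KH| = 15.6 on the right of MK, H = K + 15.6·(0.4226, -0.9063) = (71.97, -24.95). Then |GH| = |H − G| = 76.18.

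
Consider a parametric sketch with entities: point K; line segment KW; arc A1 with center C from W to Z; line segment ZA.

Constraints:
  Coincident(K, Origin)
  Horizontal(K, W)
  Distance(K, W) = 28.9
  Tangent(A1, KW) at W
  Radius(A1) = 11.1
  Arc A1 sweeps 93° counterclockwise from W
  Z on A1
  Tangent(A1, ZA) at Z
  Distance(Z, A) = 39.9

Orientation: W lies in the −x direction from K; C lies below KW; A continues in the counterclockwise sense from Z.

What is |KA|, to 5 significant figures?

63.962

K is at the origin; K and W share the same y with |KW| = 28.9 and W on the −x side, so W = (-28.900, 0.0000). Tangency of A1 to KW means the radius CW is perpendicular to KW, so C = W + (0, -11.1) = (-28.900, -11.100). On A1, W sits at bearing 90° from C; a 93° counterclockwise sweep puts Z at bearing 183°, so Z = C + 11.1·(cos 183°, sin 183°) = (-39.985, -11.681). Since A1 is tangent to ZA there, CZ ⟂ ZA, so ZA runs along (−sin 183°, cos 183°); with |ZA| = 39.9, A = (-37.897, -51.526). Then |KA| = |A − K| = 63.962.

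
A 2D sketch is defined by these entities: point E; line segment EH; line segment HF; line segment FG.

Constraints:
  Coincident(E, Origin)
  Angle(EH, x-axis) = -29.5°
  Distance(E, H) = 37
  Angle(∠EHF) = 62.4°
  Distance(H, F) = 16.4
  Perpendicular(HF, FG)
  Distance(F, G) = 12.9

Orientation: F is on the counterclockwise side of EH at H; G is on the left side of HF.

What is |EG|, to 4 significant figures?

19.90

∠EHF = 62.4°, so HF runs at -29.5° + (180° − 62.4°) = 88.10° from the x-axis; with |HF| = 16.4, F = H + 16.4·(cos 88.10°, sin 88.10°) = (32.75, -1.829). The perpendicularity gives FG at right angles to HF; with |FG| = 12.9 on the left of HF, G = F + 12.9·(-0.9995, 0.03316) = (19.85, -1.401). Then |EG| = |G − E| = 19.90.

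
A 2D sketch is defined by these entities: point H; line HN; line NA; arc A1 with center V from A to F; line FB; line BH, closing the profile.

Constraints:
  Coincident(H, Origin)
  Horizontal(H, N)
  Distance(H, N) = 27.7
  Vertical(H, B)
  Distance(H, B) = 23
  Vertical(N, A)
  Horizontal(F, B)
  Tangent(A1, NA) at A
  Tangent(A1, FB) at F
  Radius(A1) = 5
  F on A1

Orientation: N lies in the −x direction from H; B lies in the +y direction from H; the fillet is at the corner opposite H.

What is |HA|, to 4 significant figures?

33.03

H is at the origin; H and N share the same y with |HN| = 27.7 and N on the −x side, so N = (-27.70, 0.000). H and B share the same x with |HB| = 23.0 and B on the +y side, so B = (0.000, 23.00). The virtual corner opposite H is at (-27.70, 23.00). The tangent condition forces VA to be normal to NA and since A1 is tangent to FB there, VF ⟂ FB, with radius 5.0, so the center V sits 5.0 in from both sides at V = (-22.70, 18.00). That places the tangent points at A = (-27.70, 18.00) on NA and F = (-22.70, 23.00) on FB. Then |HA| = |A − H| = 33.03.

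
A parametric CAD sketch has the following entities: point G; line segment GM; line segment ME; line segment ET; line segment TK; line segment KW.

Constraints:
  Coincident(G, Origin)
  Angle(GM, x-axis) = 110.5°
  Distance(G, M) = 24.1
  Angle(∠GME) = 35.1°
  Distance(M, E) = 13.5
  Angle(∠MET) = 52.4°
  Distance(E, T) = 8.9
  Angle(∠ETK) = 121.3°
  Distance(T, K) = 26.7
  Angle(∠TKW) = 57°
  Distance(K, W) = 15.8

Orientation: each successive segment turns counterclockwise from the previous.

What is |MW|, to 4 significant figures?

11.72

∠ETK = 121.3° gives TK at 81.70° from the x-axis; with |TK| = 26.7, K = (0.2039, 39.41). ∠TKW = 57.0° gives KW at -155.3° from the x-axis; with |KW| = 15.8, W = (-14.15, 32.81). Then |MW| = |W − M| = 11.72.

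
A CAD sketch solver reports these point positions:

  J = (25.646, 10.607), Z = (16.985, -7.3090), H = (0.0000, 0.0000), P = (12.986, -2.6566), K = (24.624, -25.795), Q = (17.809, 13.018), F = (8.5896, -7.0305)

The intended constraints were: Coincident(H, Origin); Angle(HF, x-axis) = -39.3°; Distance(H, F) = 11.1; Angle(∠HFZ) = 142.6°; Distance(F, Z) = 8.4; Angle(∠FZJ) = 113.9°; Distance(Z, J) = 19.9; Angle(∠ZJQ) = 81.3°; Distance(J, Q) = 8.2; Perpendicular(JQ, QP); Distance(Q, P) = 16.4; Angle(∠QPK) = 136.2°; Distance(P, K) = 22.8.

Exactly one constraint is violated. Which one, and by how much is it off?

Distance(P, K) = 22.8 — off by 3.10.

H = (0.00, 0.00) ✓; HF at -39.30° ✓; |HF| = 11.10 ✓; ∠HFZ = 142.6° ✓; |FZ| = 8.400 ✓; ∠FZJ = 113.9° ✓; |ZJ| = 19.90 ✓; ∠ZJQ = 81.30° ✓; |JQ| = 8.199 ✓; ∠(JQ, QP) = 90.00° ✓; |QP| = 16.40 ✓; ∠QPK = 136.2° ✓; |PK| = 25.90 ✗.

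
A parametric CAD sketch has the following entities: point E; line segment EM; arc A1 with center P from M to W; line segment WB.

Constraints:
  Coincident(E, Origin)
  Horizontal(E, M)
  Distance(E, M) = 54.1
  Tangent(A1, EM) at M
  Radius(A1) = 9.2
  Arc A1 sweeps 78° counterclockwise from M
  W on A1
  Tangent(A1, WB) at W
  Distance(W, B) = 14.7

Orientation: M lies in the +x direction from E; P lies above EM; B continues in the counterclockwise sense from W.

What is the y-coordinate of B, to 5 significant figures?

21.666

E is at the origin; EM is horizontal with |EM| = 54.1 and M on the +x side, so M = (54.100, 0.0000). The tangent condition forces PM to be normal to EM, so P = M + (0, 9.2) = (54.100, 9.2000). On A1, M sits at bearing -90° from P; a 78° counterclockwise sweep puts W at bearing -12°, so W = P + 9.2·(cos -12°, sin -12°) = (63.099, 7.2872). Since A1 is tangent to WB there, PW ⟂ WB, so WB runs along (−sin -12°, cos -12°); with |WB| = 14.7, B = (66.155, 21.666). So B.y = 21.666.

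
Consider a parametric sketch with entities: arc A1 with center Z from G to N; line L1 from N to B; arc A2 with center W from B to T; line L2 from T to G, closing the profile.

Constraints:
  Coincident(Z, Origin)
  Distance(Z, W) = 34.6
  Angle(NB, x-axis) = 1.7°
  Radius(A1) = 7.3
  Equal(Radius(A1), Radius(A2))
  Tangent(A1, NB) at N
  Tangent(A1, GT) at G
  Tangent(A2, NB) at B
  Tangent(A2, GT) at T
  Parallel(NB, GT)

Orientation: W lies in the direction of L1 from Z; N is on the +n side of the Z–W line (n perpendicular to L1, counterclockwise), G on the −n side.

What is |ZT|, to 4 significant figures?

35.36

Tangency of A1 to both parallel lines with radius 7.3 puts N and G at Z ± 7.3·n: N = (-0.2166, 7.297), G = (0.2166, -7.297). Equal radii place B and T the same way about W: B = W + 7.3·n = (34.37, 8.323), T = W − 7.3·n = (34.80, -6.270). Then |ZT| = |T − Z| = 35.36.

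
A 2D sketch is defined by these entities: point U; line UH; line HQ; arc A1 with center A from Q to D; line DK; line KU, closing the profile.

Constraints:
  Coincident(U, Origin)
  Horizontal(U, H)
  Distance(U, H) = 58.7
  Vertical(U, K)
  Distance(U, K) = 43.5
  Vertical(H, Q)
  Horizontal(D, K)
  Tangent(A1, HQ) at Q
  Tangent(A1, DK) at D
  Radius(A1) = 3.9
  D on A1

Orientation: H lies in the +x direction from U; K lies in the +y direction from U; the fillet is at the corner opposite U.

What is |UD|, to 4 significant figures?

69.97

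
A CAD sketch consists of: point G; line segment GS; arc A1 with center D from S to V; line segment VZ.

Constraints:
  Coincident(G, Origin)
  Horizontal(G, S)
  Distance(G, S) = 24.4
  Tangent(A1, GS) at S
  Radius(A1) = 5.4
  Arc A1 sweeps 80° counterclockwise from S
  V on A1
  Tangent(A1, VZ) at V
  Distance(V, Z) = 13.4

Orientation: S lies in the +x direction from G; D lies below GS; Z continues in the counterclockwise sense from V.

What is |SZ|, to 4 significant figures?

19.24

G is at the origin; G and S share the same y with |GS| = 24.4 and S on the +x side, so S = (24.40, 0.000). Tangency of A1 to GS means the radius DS is perpendicular to GS, so D = S + (0, -5.4) = (24.40, -5.400). On A1, S sits at bearing 90° from D; an 80° counterclockwise sweep puts V at bearing 170°, so V = D + 5.4·(cos 170°, sin 170°) = (19.08, -4.462). Tangency of A1 to VZ means the radius DV is perpendicular to VZ, so VZ runs along (−sin 170°, cos 170°); with |VZ| = 13.4, Z = (16.76, -17.66). Then |SZ| = |Z − S| = 19.24.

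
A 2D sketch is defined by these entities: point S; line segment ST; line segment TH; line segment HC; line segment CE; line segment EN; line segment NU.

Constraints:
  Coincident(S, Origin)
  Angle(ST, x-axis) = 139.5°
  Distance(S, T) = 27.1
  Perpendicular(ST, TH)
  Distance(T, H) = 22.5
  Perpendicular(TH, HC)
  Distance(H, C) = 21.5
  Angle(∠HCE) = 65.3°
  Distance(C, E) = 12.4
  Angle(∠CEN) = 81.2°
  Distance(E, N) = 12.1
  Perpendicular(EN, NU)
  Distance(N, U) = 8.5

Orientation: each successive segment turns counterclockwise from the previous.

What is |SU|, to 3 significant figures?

29.8

∠CEN = 81.2° gives EN at 173° from the x-axis; with |EN| = 12.1, N = (-27.5, -0.0661). EN is perpendicular to NU, so NU runs at -97.0°; with |NU| = 8.5, U = (-28.5, -8.50). Then |SU| = |U − S| = 29.8.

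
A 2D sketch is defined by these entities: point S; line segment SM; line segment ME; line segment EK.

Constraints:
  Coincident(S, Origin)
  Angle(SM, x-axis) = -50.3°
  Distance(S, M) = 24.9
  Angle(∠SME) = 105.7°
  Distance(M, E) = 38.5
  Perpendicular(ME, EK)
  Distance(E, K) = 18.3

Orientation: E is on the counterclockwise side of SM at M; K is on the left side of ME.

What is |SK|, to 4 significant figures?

45.59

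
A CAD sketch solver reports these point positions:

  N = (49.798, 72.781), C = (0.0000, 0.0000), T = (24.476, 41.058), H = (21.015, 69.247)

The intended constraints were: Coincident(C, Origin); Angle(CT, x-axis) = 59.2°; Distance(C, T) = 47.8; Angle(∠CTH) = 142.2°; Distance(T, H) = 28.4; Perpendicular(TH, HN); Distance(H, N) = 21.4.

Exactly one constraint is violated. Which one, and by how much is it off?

Distance(H, N) = 21.4 — off by 7.60.

C = (0.00, 0.00) ✓; CT at 59.20° ✓; |CT| = 47.80 ✓; ∠CTH = 142.2° ✓; |TH| = 28.40 ✓; ∠(TH, HN) = 90.00° ✓; |HN| = 29.00 ✗.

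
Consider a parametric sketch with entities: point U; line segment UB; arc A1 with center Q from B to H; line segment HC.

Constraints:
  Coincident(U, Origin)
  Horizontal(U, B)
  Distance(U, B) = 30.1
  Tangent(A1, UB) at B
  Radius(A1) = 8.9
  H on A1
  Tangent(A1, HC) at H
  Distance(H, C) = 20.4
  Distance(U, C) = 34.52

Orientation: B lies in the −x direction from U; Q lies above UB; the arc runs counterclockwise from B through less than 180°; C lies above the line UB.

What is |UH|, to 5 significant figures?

22.742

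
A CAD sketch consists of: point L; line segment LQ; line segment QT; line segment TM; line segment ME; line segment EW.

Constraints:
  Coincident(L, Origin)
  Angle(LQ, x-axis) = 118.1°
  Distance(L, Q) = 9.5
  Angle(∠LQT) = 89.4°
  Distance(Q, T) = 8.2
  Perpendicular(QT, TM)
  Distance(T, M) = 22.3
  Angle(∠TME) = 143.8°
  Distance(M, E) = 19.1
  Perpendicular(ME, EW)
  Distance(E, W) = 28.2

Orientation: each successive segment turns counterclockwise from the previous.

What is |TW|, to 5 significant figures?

40.024

L is at the origin; LQ runs at 118.1° with length 9.5, so Q = (-4.4746, 8.3802). ∠LQT = 89.4° gives QT at -151.30° from the x-axis; with |QT| = 8.2, T = (-11.667, 4.4424). QT is perpendicular to TM, so TM runs at -61.300°; with |TM| = 22.3, M = (-0.95823, -15.118). ∠TME = 143.8° gives ME at -25.100° from the x-axis; with |ME| = 19.1, E = (16.338, -23.220). ME ⟂ EW, so EW runs at 64.900°; with |EW| = 28.2, W = (28.301, 2.3168). Then |TW| = |W − T| = 40.024.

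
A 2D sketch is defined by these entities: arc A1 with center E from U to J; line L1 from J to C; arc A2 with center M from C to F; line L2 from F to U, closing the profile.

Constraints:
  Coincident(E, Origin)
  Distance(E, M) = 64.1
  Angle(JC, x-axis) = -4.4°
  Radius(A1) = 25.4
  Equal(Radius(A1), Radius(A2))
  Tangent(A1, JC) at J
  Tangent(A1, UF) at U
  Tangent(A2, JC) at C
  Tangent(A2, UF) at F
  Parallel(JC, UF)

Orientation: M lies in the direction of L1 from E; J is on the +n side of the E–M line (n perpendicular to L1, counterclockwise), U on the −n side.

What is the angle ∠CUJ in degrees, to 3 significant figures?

51.6°

The slot axis is L1's direction at -4.4°, so u = (cos -4.4°, sin -4.4°) = (0.997, -0.0767) and n = (−sin -4.4°, cos -4.4°) = (0.0767, 0.997). E is at the origin and M lies 64.1 along u from E, so M = 64.1·u = (63.9, -4.92). Tangency of A1 to both parallel lines with radius 25.4 puts J and U at E ± 25.4·n: J = (1.95, 25.3), U = (-1.95, -25.3). Equal radii place C and F the same way about M: C = M + 25.4·n = (65.9, 20.4), F = M − 25.4·n = (62.0, -30.2). Then cos ∠CUJ = UC·UJ / (|UC||UJ|), giving 51.6°.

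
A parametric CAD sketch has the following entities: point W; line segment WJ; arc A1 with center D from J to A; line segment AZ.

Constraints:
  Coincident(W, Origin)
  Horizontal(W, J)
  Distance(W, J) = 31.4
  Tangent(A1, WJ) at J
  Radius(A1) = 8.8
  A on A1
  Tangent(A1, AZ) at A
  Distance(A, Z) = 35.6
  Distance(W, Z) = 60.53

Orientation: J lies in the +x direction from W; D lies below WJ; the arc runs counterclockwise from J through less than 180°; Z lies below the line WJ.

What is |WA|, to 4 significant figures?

27.18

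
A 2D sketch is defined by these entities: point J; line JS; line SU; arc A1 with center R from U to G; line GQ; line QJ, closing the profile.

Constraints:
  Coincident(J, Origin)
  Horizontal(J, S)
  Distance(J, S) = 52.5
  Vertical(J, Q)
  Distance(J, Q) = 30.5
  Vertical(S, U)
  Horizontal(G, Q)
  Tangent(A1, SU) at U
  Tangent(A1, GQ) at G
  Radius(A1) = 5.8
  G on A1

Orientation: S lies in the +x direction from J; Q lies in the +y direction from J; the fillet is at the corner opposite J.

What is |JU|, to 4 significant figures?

58.02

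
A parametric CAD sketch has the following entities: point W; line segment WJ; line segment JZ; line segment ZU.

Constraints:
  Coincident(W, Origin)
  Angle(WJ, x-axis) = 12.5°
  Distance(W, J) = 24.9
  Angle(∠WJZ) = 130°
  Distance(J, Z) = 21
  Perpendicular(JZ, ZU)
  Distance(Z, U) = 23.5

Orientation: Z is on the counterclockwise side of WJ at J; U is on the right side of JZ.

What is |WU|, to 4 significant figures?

56.41

W is at the origin; WJ runs at 12.5° with length 24.9, so J = 24.9·(cos 12.5°, sin 12.5°) = (24.31, 5.389). ∠WJZ = 130.0°, so JZ runs at 12.5° + (180° − 130.0°) = 62.50° from the x-axis; with |JZ| = 21.0, Z = J + 21.0·(cos 62.50°, sin 62.50°) = (34.01, 24.02). JZ ⟂ ZU; with |ZU| = 23.5 on the right of JZ, U = Z + 23.5·(0.8870, -0.4617) = (54.85, 13.17). Then |WU| = |U − W| = 56.41.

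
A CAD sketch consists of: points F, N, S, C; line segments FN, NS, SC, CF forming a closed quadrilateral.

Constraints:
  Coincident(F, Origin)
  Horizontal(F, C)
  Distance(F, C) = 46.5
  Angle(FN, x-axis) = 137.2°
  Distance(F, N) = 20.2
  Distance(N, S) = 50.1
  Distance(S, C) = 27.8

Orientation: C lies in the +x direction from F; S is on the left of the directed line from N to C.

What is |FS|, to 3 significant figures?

42.1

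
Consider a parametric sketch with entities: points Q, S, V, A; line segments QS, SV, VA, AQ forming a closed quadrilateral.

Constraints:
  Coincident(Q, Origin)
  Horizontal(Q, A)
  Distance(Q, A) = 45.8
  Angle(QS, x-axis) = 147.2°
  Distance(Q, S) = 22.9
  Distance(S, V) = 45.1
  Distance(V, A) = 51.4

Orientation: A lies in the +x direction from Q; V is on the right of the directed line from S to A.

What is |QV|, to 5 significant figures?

27.347

Q is at the origin; QA is horizontal with |QA| = 45.8 and A in +x, so A = (45.8, 0). QS runs at 147.2° with |QS| = 22.9, so S = (-19.249, 12.405). V is determined by |SV| = 45.1 and |VA| = 51.4 together: it lies at the intersection of circle(S, 45.1) and circle(A, 51.4). With |SA| = 66.221, the foot of the radical line on SA is 28.520 from S and the perpendicular offset is √(45.1² − 28.520²) = 34.937. Taking the right-of-SA solution: V = (2.2218, -27.256).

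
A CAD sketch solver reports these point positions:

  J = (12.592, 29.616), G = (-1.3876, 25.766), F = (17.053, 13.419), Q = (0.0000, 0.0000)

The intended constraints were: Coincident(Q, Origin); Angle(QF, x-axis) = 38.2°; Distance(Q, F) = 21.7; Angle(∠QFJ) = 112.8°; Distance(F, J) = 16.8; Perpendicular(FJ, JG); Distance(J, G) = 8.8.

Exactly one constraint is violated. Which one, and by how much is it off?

Distance(J, G) = 8.8 — off by 5.70.

Q = (0.00, 0.00) ✓; QF at 38.20° ✓; |QF| = 21.70 ✓; ∠QFJ = 112.8° ✓; |FJ| = 16.80 ✓; ∠(FJ, JG) = 90.00° ✓; |JG| = 14.50 ✗.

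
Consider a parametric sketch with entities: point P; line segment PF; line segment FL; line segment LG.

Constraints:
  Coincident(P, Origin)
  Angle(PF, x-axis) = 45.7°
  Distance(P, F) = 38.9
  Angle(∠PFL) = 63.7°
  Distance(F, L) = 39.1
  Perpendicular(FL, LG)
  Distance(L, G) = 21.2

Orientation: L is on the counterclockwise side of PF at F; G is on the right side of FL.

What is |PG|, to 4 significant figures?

60.19

∠PFL = 63.7°, so FL runs at 45.7° + (180° − 63.7°) = 162.0° from the x-axis; with |FL| = 39.1, L = F + 39.1·(cos 162.0°, sin 162.0°) = (-10.02, 39.92). FL ⟂ LG; with |LG| = 21.2 on the right of FL, G = L + 21.2·(0.3090, 0.9511) = (-3.467, 60.09). Then |PG| = |G − P| = 60.19.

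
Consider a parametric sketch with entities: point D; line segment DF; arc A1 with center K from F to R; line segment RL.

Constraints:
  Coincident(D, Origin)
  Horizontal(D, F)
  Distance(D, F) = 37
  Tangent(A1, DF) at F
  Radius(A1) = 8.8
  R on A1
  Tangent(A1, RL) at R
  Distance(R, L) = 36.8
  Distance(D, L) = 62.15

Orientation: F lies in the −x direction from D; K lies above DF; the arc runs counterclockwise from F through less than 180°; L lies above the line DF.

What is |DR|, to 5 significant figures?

31.071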